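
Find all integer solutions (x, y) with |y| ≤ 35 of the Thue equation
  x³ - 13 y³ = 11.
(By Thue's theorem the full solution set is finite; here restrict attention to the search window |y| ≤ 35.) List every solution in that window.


The equation is x³ - 13y³ = 11. For fixed y, x³ = 13·y³ + 11, so a solution requires the RHS to be a perfect cube.
Strategy: iterate y from -35 to 35, compute RHS = 13·y³ + 11, and check whether it is a (positive or negative) perfect cube.
Check small values of y:
  y = 0: RHS = 11 is not a perfect cube.
  y = 1: RHS = 24 is not a perfect cube.
  y = -1: RHS = -2 is not a perfect cube.
  y = 2: RHS = 115 is not a perfect cube.
  y = -2: RHS = -93 is not a perfect cube.
  y = 3: RHS = 362 is not a perfect cube.
  y = -3: RHS = -340 is not a perfect cube.
Continuing the search up to |y| = 35 finds no solutions either.
No (x, y) in the scanned range satisfies the equation.

No integer solutions with |y| ≤ 35.


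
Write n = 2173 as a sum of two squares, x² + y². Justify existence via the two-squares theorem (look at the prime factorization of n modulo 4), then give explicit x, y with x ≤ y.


Step 1: Factor n = 2173 = 41 · 53.
Step 2: Check the mod-4 condition on each prime factor: 41 ≡ 1 (mod 4), exponent 1; 53 ≡ 1 (mod 4), exponent 1.
All primes ≡ 3 (mod 4) appear to even exponent (or don't appear), so by the two-squares theorem n IS expressible as a sum of two squares.
Step 3: Build a representation. Here n = 41 · 53 is a product of primes ≡ 1 (mod 4). Each prime p ≡ 1 (mod 4) is itself a sum of two squares; find a² by testing p − a² for a perfect square:
  41: 41 − 1² = 40, 41 − 2² = 37, 41 − 3² = 32, 41 − 4² = 25 = 5² ⇒ 41 = 4² + 5².
  53: 53 − 1² = 52, 53 − 2² = 49 = 7² ⇒ 53 = 2² + 7².
  Combine using the Brahmagupta–Fibonacci identity (a² + b²)(c² + d²) = (ac − bd)² + (ad + bc)² = (ac + bd)² + (ad − bc)²:
  41 · 53 = 2173: from (4² + 5²)(2² + 7²), take (4·2 − 5·7, 4·7 + 5·2) = (8 − 35, 28 + 10) = (-27, 38); dropping signs (only squares matter) gives (27, 38); check 27² + 38² = 729 + 1444 = 2173 ✓.
Step 4: Order so x ≤ y and verify: 27² + 38² = 729 + 1444 = 2173 = n. ✓

n = 2173 = 27² + 38² (one valid representation with x ≤ y).


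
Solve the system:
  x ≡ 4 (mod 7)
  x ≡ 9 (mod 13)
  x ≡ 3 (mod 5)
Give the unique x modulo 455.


Moduli 7, 13, 5 are pairwise coprime; by CRT there is a unique solution modulo M = 7 · 13 · 5 = 455.
Solve pairwise, accumulating the modulus:
  Start with x ≡ 4 (mod 7).
  Combine with x ≡ 9 (mod 13): since gcd(7, 13) = 1, we get a unique residue mod 91.
    Write x = 4 + 7·t and substitute into x ≡ 9 (mod 13): 7·t ≡ 9 − 4 = 5 (mod 13).
    The inverse of 7 mod 13 is 2 (since 7·2 = 14 = 1·13 + 1), so t ≡ 2·5 = 10 ≡ 10 (mod 13).
    Then x = 4 + 7·10 = 74, valid modulo lcm(7, 13) = 91: x ≡ 74 (mod 91).
  Combine with x ≡ 3 (mod 5): since gcd(91, 5) = 1, we get a unique residue mod 455.
    Write x = 74 + 91·t and substitute into x ≡ 3 (mod 5): 91·t ≡ 3 − 74 = -71 (mod 5).
    Reduce coefficients mod 5: 1·t ≡ 4 (mod 5).
    So t ≡ 4 (mod 5).
    Then x = 74 + 91·4 = 438, valid modulo lcm(91, 5) = 455: x ≡ 438 (mod 455).
Verify: 438 mod 7 = 4 ✓, 438 mod 13 = 9 ✓, 438 mod 5 = 3 ✓.

x ≡ 438 (mod 455).


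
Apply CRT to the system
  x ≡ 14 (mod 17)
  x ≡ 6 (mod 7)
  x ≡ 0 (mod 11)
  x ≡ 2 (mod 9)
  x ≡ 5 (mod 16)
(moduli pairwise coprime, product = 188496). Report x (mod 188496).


Product of moduli M = 17 · 7 · 11 · 9 · 16 = 188496.
Merge one congruence at a time:
  Start: x ≡ 14 (mod 17).
  Combine with x ≡ 6 (mod 7); new modulus lcm = 119.
    Write x = 14 + 17·t and substitute into x ≡ 6 (mod 7): 17·t ≡ 6 − 14 = -8 (mod 7).
    Reduce coefficients mod 7: 3·t ≡ 6 (mod 7).
    The inverse of 3 mod 7 is 5 (since 3·5 = 15 = 2·7 + 1), so t ≡ 5·6 = 30 ≡ 2 (mod 7).
    Then x = 14 + 17·2 = 48, valid modulo lcm(17, 7) = 119: x ≡ 48 (mod 119).
  Combine with x ≡ 0 (mod 11); new modulus lcm = 1309.
    Write x = 48 + 119·t and substitute into x ≡ 0 (mod 11): 119·t ≡ 0 − 48 = -48 (mod 11).
    Reduce coefficients mod 11: 9·t ≡ 7 (mod 11).
    The inverse of 9 mod 11 is 5 (since 9·5 = 45 = 4·11 + 1), so t ≡ 5·7 = 35 ≡ 2 (mod 11).
    Then x = 48 + 119·2 = 286, valid modulo lcm(119, 11) = 1309: x ≡ 286 (mod 1309).
  Combine with x ≡ 2 (mod 9); new modulus lcm = 11781.
    Write x = 286 + 1309·t and substitute into x ≡ 2 (mod 9): 1309·t ≡ 2 − 286 = -284 (mod 9).
    Reduce coefficients mod 9: 4·t ≡ 4 (mod 9).
    The inverse of 4 mod 9 is 7 (since 4·7 = 28 = 3·9 + 1), so t ≡ 7·4 = 28 ≡ 1 (mod 9).
    Then x = 286 + 1309·1 = 1595, valid modulo lcm(1309, 9) = 11781: x ≡ 1595 (mod 11781).
  Combine with x ≡ 5 (mod 16); new modulus lcm = 188496.
    Write x = 1595 + 11781·t and substitute into x ≡ 5 (mod 16): 11781·t ≡ 5 − 1595 = -1590 (mod 16).
    Reduce coefficients mod 16: 5·t ≡ 10 (mod 16).
    The inverse of 5 mod 16 is 13 (since 5·13 = 65 = 4·16 + 1), so t ≡ 13·10 = 130 ≡ 2 (mod 16).
    Then x = 1595 + 11781·2 = 25157, valid modulo lcm(11781, 16) = 188496: x ≡ 25157 (mod 188496).
Verify against each original: 25157 mod 17 = 14, 25157 mod 7 = 6, 25157 mod 11 = 0, 25157 mod 9 = 2, 25157 mod 16 = 5.

x ≡ 25157 (mod 188496).


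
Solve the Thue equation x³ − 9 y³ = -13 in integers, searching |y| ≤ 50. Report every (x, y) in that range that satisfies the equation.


The equation is x³ - 9y³ = -13. For fixed y, x³ = 9·y³ − 13, so a solution requires the RHS to be a perfect cube.
Strategy: iterate y from -50 to 50, compute RHS = 9·y³ − 13, and check whether it is a (positive or negative) perfect cube.
Check small values of y:
  y = 0: RHS = -13 is not a perfect cube.
  y = 1: RHS = -4 is not a perfect cube.
  y = -1: RHS = -22 is not a perfect cube.
  y = 2: RHS = 59 is not a perfect cube.
  y = -2: RHS = -85 is not a perfect cube.
  y = 3: RHS = 230 is not a perfect cube.
  y = -3: RHS = -256 is not a perfect cube.
Continuing the search up to |y| = 50 finds no solutions either.
No (x, y) in the scanned range satisfies the equation.

No integer solutions with |y| ≤ 50.


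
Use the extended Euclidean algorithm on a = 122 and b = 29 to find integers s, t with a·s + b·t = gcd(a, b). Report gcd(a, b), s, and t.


Euclidean algorithm on (122, 29) — divide until remainder is 0:
  122 = 4 · 29 + 6
  29 = 4 · 6 + 5
  6 = 1 · 5 + 1
  5 = 5 · 1 + 0
gcd(122, 29) = 1.
Track Bezout coefficients alongside the remainders: start with r₀ = 122 = a·1 + b·0 (s = 1, t = 0) and r₁ = 29 = a·0 + b·1 (s = 0, t = 1); each new remainder r_{k+1} = r_{k-1} − q_k·r_k inherits s_{k+1} = s_{k-1} − q_k·s_k, t_{k+1} = t_{k-1} − q_k·t_k, so r_k = a·s_k + b·t_k at every step:
  q = 4: r = 6, s = 1 − 4·0 = 1, t = 0 − 4·1 = -4  (check: 122·1 + 29·(-4) = 6)
  q = 4: r = 5, s = 0 − 4·1 = -4, t = 1 − 4·(-4) = 17  (check: 122·(-4) + 29·17 = 5)
  q = 1: r = 1, s = 1 − 1·(-4) = 5, t = -4 − 1·17 = -21  (check: 122·5 + 29·(-21) = 1)
The row with r = 1 (the gcd) gives the Bezout coefficients s = 5, t = -21.
Result: 122 · (5) + 29 · (-21) = 1.

gcd(122, 29) = 1; s = 5, t = -21 (check: 122·5 + 29·(-21) = 1).


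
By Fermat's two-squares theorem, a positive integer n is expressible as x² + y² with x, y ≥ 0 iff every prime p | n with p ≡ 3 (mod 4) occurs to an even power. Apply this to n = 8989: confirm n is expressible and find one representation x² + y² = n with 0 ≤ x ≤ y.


Step 1: Factor n = 8989 = 89 · 101.
Step 2: Check the mod-4 condition on each prime factor: 89 ≡ 1 (mod 4), exponent 1; 101 ≡ 1 (mod 4), exponent 1.
All primes ≡ 3 (mod 4) appear to even exponent (or don't appear), so by the two-squares theorem n IS expressible as a sum of two squares.
Step 3: Build a representation. Here n = 89 · 101 is a product of primes ≡ 1 (mod 4). Each prime p ≡ 1 (mod 4) is itself a sum of two squares; find a² by testing p − a² for a perfect square:
  89: 89 − 1² = 88, 89 − 2² = 85, 89 − 3² = 80, 89 − 4² = 73, 89 − 5² = 64 = 8² ⇒ 89 = 5² + 8².
  101: 101 − 1² = 100 = 10² ⇒ 101 = 1² + 10².
  Combine using the Brahmagupta–Fibonacci identity (a² + b²)(c² + d²) = (ac − bd)² + (ad + bc)² = (ac + bd)² + (ad − bc)²:
  89 · 101 = 8989: from (5² + 8²)(1² + 10²), take (5·1 − 8·10, 5·10 + 8·1) = (5 − 80, 50 + 8) = (-75, 58); dropping signs (only squares matter) gives (75, 58); check 75² + 58² = 5625 + 3364 = 8989 ✓.
Step 4: Order so x ≤ y and verify: 58² + 75² = 3364 + 5625 = 8989 = n. ✓

n = 8989 = 58² + 75² (one valid representation with x ≤ y).


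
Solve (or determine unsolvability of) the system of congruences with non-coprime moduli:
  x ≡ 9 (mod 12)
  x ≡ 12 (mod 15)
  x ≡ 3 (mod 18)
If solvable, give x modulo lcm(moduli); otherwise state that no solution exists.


Moduli 12, 15, 18 are not pairwise coprime, so CRT works modulo lcm(m_i) when all pairwise compatibility conditions hold.
Pairwise compatibility: gcd(m_i, m_j) must divide a_i - a_j for every pair.
Merge one congruence at a time:
  Start: x ≡ 9 (mod 12).
  Combine with x ≡ 12 (mod 15): gcd(12, 15) = 3; 12 - 9 = 3, which IS divisible by 3, so compatible.
    Write x = 9 + 12·t and substitute into x ≡ 12 (mod 15): 12·t ≡ 12 − 9 = 3 (mod 15).
    Divide the congruence (and modulus) by g = 3: 4·t ≡ 1 (mod 5).
    The inverse of 4 mod 5 is 4 (since 4·4 = 16 = 3·5 + 1), so t ≡ 4·1 = 4 ≡ 4 (mod 5).
    Then x = 9 + 12·4 = 57, valid modulo lcm(12, 15) = 60: x ≡ 57 (mod 60).
  Combine with x ≡ 3 (mod 18): gcd(60, 18) = 6; 3 - 57 = -54, which IS divisible by 6, so compatible.
    Write x = 57 + 60·t and substitute into x ≡ 3 (mod 18): 60·t ≡ 3 − 57 = -54 (mod 18).
    Divide the congruence (and modulus) by g = 6: 10·t ≡ -9 (mod 3).
    Reduce coefficients mod 3: 1·t ≡ 0 (mod 3).
    So t ≡ 0 (mod 3).
    Then x = 57 + 60·0 = 57, valid modulo lcm(60, 18) = 180: x ≡ 57 (mod 180).
Verify: 57 mod 12 = 9, 57 mod 15 = 12, 57 mod 18 = 3.

x ≡ 57 (mod 180).


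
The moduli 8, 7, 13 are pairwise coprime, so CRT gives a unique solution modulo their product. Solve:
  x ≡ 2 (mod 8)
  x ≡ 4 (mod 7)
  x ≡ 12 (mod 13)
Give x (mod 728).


Moduli 8, 7, 13 are pairwise coprime; by CRT there is a unique solution modulo M = 8 · 7 · 13 = 728.
Solve pairwise, accumulating the modulus:
  Start with x ≡ 2 (mod 8).
  Combine with x ≡ 4 (mod 7): since gcd(8, 7) = 1, we get a unique residue mod 56.
    Write x = 2 + 8·t and substitute into x ≡ 4 (mod 7): 8·t ≡ 4 − 2 = 2 (mod 7).
    Reduce coefficients mod 7: 1·t ≡ 2 (mod 7).
    So t ≡ 2 (mod 7).
    Then x = 2 + 8·2 = 18, valid modulo lcm(8, 7) = 56: x ≡ 18 (mod 56).
  Combine with x ≡ 12 (mod 13): since gcd(56, 13) = 1, we get a unique residue mod 728.
    Write x = 18 + 56·t and substitute into x ≡ 12 (mod 13): 56·t ≡ 12 − 18 = -6 (mod 13).
    Reduce coefficients mod 13: 4·t ≡ 7 (mod 13).
    The inverse of 4 mod 13 is 10 (since 4·10 = 40 = 3·13 + 1), so t ≡ 10·7 = 70 ≡ 5 (mod 13).
    Then x = 18 + 56·5 = 298, valid modulo lcm(56, 13) = 728: x ≡ 298 (mod 728).
Verify: 298 mod 8 = 2 ✓, 298 mod 7 = 4 ✓, 298 mod 13 = 12 ✓.

x ≡ 298 (mod 728).


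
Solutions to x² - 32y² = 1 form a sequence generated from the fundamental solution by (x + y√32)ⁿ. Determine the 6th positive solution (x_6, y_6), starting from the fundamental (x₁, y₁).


Step 1: Find the fundamental solution (x₁, y₁) of x² - 32y² = 1.
  Expand √32 as a continued fraction. a₀ = ⌊√32⌋ = 5; iterate m_{k+1} = d_k·a_k − m_k, d_{k+1} = (32 − m_{k+1}²)/d_k, a_{k+1} = ⌊(a₀ + m_{k+1})/d_{k+1}⌋ (starting m₀ = 0, d₀ = 1), with convergents p_k = a_k·p_{k-1} + p_{k-2}, q_k = a_k·q_{k-1} + q_{k-2} (p₋₁ = 1, q₋₁ = 0):
  k = 0: a₀ = 5; p₀/q₀ = 5/1; p₀² − 32·q₀² = 25 − 32 = -7.
  k = 1: m = 5, d = 7, a = ⌊(5 + 5)/7⌋ = 1; p/q = (1·5 + 1)/(1·1 + 0) = 6/1; p² − 32·q² = 36 − 32 = 4.
  k = 2: m = 2, d = 4, a = ⌊(5 + 2)/4⌋ = 1; p/q = (1·6 + 5)/(1·1 + 1) = 11/2; p² − 32·q² = 121 − 128 = -7.
  k = 3: m = 2, d = 7, a = ⌊(5 + 2)/7⌋ = 1; p/q = (1·11 + 6)/(1·2 + 1) = 17/3; p² − 32·q² = 289 − 288 = 1.
  The first convergent with p² − 32·q² = 1 gives the fundamental solution (x₁, y₁) = (17, 3).
Step 2: Apply the recurrence (x_{n+1}, y_{n+1}) = (x₁x_n + 32y₁y_n, x₁y_n + y₁x_n) repeatedly.
  From (x_1, y_1) = (17, 3): x_2 = 17·17 + 32·3·3 = 577; y_2 = 17·3 + 3·17 = 102.
  From (x_2, y_2) = (577, 102): x_3 = 17·577 + 32·3·102 = 19601; y_3 = 17·102 + 3·577 = 3465.
  From (x_3, y_3) = (19601, 3465): x_4 = 17·19601 + 32·3·3465 = 665857; y_4 = 17·3465 + 3·19601 = 117708.
  From (x_4, y_4) = (665857, 117708): x_5 = 17·665857 + 32·3·117708 = 22619537; y_5 = 17·117708 + 3·665857 = 3998607.
  From (x_5, y_5) = (22619537, 3998607): x_6 = 17·22619537 + 32·3·3998607 = 768398401; y_6 = 17·3998607 + 3·22619537 = 135834930.
Step 3: Verify x_6² - 32·y_6² = 590436102659356801 - 590436102659356800 = 1 (should be 1). ✓

(x_1, y_1) = (17, 3); (x_6, y_6) = (768398401, 135834930).


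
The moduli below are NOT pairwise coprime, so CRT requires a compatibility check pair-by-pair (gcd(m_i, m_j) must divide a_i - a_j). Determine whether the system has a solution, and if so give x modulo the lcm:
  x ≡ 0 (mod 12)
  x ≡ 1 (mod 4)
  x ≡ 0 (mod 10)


Moduli 12, 4, 10 are not pairwise coprime, so CRT works modulo lcm(m_i) when all pairwise compatibility conditions hold.
Pairwise compatibility: gcd(m_i, m_j) must divide a_i - a_j for every pair.
Merge one congruence at a time:
  Start: x ≡ 0 (mod 12).
  Combine with x ≡ 1 (mod 4): gcd(12, 4) = 4, and 1 - 0 = 1 is NOT divisible by 4.
    ⇒ system is inconsistent (no integer solution).

No solution (the system is inconsistent).


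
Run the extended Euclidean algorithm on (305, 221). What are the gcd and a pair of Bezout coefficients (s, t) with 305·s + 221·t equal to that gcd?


Euclidean algorithm on (305, 221) — divide until remainder is 0:
  305 = 1 · 221 + 84
  221 = 2 · 84 + 53
  84 = 1 · 53 + 31
  53 = 1 · 31 + 22
  31 = 1 · 22 + 9
  22 = 2 · 9 + 4
  9 = 2 · 4 + 1
  4 = 4 · 1 + 0
gcd(305, 221) = 1.
Track Bezout coefficients alongside the remainders: start with r₀ = 305 = a·1 + b·0 (s = 1, t = 0) and r₁ = 221 = a·0 + b·1 (s = 0, t = 1); each new remainder r_{k+1} = r_{k-1} − q_k·r_k inherits s_{k+1} = s_{k-1} − q_k·s_k, t_{k+1} = t_{k-1} − q_k·t_k, so r_k = a·s_k + b·t_k at every step:
  q = 1: r = 84, s = 1 − 1·0 = 1, t = 0 − 1·1 = -1  (check: 305·1 + 221·(-1) = 84)
  q = 2: r = 53, s = 0 − 2·1 = -2, t = 1 − 2·(-1) = 3  (check: 305·(-2) + 221·3 = 53)
  q = 1: r = 31, s = 1 − 1·(-2) = 3, t = -1 − 1·3 = -4  (check: 305·3 + 221·(-4) = 31)
  q = 1: r = 22, s = -2 − 1·3 = -5, t = 3 − 1·(-4) = 7  (check: 305·(-5) + 221·7 = 22)
  q = 1: r = 9, s = 3 − 1·(-5) = 8, t = -4 − 1·7 = -11  (check: 305·8 + 221·(-11) = 9)
  q = 2: r = 4, s = -5 − 2·8 = -21, t = 7 − 2·(-11) = 29  (check: 305·(-21) + 221·29 = 4)
  q = 2: r = 1, s = 8 − 2·(-21) = 50, t = -11 − 2·29 = -69  (check: 305·50 + 221·(-69) = 1)
The row with r = 1 (the gcd) gives the Bezout coefficients s = 50, t = -69.
Result: 305 · (50) + 221 · (-69) = 1.

gcd(305, 221) = 1; s = 50, t = -69 (check: 305·50 + 221·(-69) = 1).


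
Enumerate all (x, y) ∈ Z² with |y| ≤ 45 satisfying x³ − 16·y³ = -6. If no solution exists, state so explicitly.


The equation is x³ - 16y³ = -6. For fixed y, x³ = 16·y³ − 6, so a solution requires the RHS to be a perfect cube.
Strategy: iterate y from -45 to 45, compute RHS = 16·y³ − 6, and check whether it is a (positive or negative) perfect cube.
Check small values of y:
  y = 0: RHS = -6 is not a perfect cube.
  y = 1: RHS = 10 is not a perfect cube.
  y = -1: RHS = -22 is not a perfect cube.
  y = 2: RHS = 122 is not a perfect cube.
  y = -2: RHS = -134 is not a perfect cube.
  y = 3: RHS = 426 is not a perfect cube.
  y = -3: RHS = -438 is not a perfect cube.
Continuing the search up to |y| = 45 finds no solutions either.
No (x, y) in the scanned range satisfies the equation.

No integer solutions with |y| ≤ 45.


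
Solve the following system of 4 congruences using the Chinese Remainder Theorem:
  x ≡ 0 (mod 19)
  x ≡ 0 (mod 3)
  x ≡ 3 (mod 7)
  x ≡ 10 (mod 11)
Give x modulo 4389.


Product of moduli M = 19 · 3 · 7 · 11 = 4389.
Merge one congruence at a time:
  Start: x ≡ 0 (mod 19).
  Combine with x ≡ 0 (mod 3); new modulus lcm = 57.
    Write x = 0 + 19·t and substitute into x ≡ 0 (mod 3): 19·t ≡ 0 − 0 = 0 (mod 3).
    Reduce coefficients mod 3: 1·t ≡ 0 (mod 3).
    So t ≡ 0 (mod 3).
    Then x = 0 + 19·0 = 0, valid modulo lcm(19, 3) = 57: x ≡ 0 (mod 57).
  Combine with x ≡ 3 (mod 7); new modulus lcm = 399.
    Write x = 0 + 57·t and substitute into x ≡ 3 (mod 7): 57·t ≡ 3 − 0 = 3 (mod 7).
    Reduce coefficients mod 7: 1·t ≡ 3 (mod 7).
    So t ≡ 3 (mod 7).
    Then x = 0 + 57·3 = 171, valid modulo lcm(57, 7) = 399: x ≡ 171 (mod 399).
  Combine with x ≡ 10 (mod 11); new modulus lcm = 4389.
    Write x = 171 + 399·t and substitute into x ≡ 10 (mod 11): 399·t ≡ 10 − 171 = -161 (mod 11).
    Reduce coefficients mod 11: 3·t ≡ 4 (mod 11).
    The inverse of 3 mod 11 is 4 (since 3·4 = 12 = 1·11 + 1), so t ≡ 4·4 = 16 ≡ 5 (mod 11).
    Then x = 171 + 399·5 = 2166, valid modulo lcm(399, 11) = 4389: x ≡ 2166 (mod 4389).
Verify against each original: 2166 mod 19 = 0, 2166 mod 3 = 0, 2166 mod 7 = 3, 2166 mod 11 = 10.

x ≡ 2166 (mod 4389).


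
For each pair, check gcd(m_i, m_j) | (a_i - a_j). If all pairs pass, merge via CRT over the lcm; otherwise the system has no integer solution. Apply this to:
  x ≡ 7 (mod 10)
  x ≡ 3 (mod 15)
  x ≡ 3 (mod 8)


Moduli 10, 15, 8 are not pairwise coprime, so CRT works modulo lcm(m_i) when all pairwise compatibility conditions hold.
Pairwise compatibility: gcd(m_i, m_j) must divide a_i - a_j for every pair.
Merge one congruence at a time:
  Start: x ≡ 7 (mod 10).
  Combine with x ≡ 3 (mod 15): gcd(10, 15) = 5, and 3 - 7 = -4 is NOT divisible by 5.
    ⇒ system is inconsistent (no integer solution).

No solution (the system is inconsistent).


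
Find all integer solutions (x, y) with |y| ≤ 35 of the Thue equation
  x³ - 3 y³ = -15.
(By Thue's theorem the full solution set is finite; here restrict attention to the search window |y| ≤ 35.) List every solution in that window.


The equation is x³ - 3y³ = -15. For fixed y, x³ = 3·y³ − 15, so a solution requires the RHS to be a perfect cube.
Strategy: iterate y from -35 to 35, compute RHS = 3·y³ − 15, and check whether it is a (positive or negative) perfect cube.
Check small values of y:
  y = 0: RHS = -15 is not a perfect cube.
  y = 1: RHS = -12 is not a perfect cube.
  y = -1: RHS = -18 is not a perfect cube.
  y = 2: RHS = 9 is not a perfect cube.
  y = -2: RHS = -39 is not a perfect cube.
  y = 3: RHS = 66 is not a perfect cube.
  y = -3: RHS = -96 is not a perfect cube.
Continuing the search up to |y| = 35 finds no solutions either.
No (x, y) in the scanned range satisfies the equation.

No integer solutions with |y| ≤ 35.


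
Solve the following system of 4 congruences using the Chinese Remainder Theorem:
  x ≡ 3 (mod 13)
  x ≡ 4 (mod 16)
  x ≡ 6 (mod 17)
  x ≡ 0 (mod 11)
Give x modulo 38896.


Product of moduli M = 13 · 16 · 17 · 11 = 38896.
Merge one congruence at a time:
  Start: x ≡ 3 (mod 13).
  Combine with x ≡ 4 (mod 16); new modulus lcm = 208.
    Write x = 3 + 13·t and substitute into x ≡ 4 (mod 16): 13·t ≡ 4 − 3 = 1 (mod 16).
    The inverse of 13 mod 16 is 5 (since 13·5 = 65 = 4·16 + 1), so t ≡ 5·1 = 5 ≡ 5 (mod 16).
    Then x = 3 + 13·5 = 68, valid modulo lcm(13, 16) = 208: x ≡ 68 (mod 208).
  Combine with x ≡ 6 (mod 17); new modulus lcm = 3536.
    Write x = 68 + 208·t and substitute into x ≡ 6 (mod 17): 208·t ≡ 6 − 68 = -62 (mod 17).
    Reduce coefficients mod 17: 4·t ≡ 6 (mod 17).
    The inverse of 4 mod 17 is 13 (since 4·13 = 52 = 3·17 + 1), so t ≡ 13·6 = 78 ≡ 10 (mod 17).
    Then x = 68 + 208·10 = 2148, valid modulo lcm(208, 17) = 3536: x ≡ 2148 (mod 3536).
  Combine with x ≡ 0 (mod 11); new modulus lcm = 38896.
    Write x = 2148 + 3536·t and substitute into x ≡ 0 (mod 11): 3536·t ≡ 0 − 2148 = -2148 (mod 11).
    Reduce coefficients mod 11: 5·t ≡ 8 (mod 11).
    The inverse of 5 mod 11 is 9 (since 5·9 = 45 = 4·11 + 1), so t ≡ 9·8 = 72 ≡ 6 (mod 11).
    Then x = 2148 + 3536·6 = 23364, valid modulo lcm(3536, 11) = 38896: x ≡ 23364 (mod 38896).
Verify against each original: 23364 mod 13 = 3, 23364 mod 16 = 4, 23364 mod 17 = 6, 23364 mod 11 = 0.

x ≡ 23364 (mod 38896).


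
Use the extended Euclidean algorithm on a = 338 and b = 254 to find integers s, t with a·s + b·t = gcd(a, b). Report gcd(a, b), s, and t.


Euclidean algorithm on (338, 254) — divide until remainder is 0:
  338 = 1 · 254 + 84
  254 = 3 · 84 + 2
  84 = 42 · 2 + 0
gcd(338, 254) = 2.
Track Bezout coefficients alongside the remainders: start with r₀ = 338 = a·1 + b·0 (s = 1, t = 0) and r₁ = 254 = a·0 + b·1 (s = 0, t = 1); each new remainder r_{k+1} = r_{k-1} − q_k·r_k inherits s_{k+1} = s_{k-1} − q_k·s_k, t_{k+1} = t_{k-1} − q_k·t_k, so r_k = a·s_k + b·t_k at every step:
  q = 1: r = 84, s = 1 − 1·0 = 1, t = 0 − 1·1 = -1  (check: 338·1 + 254·(-1) = 84)
  q = 3: r = 2, s = 0 − 3·1 = -3, t = 1 − 3·(-1) = 4  (check: 338·(-3) + 254·4 = 2)
The row with r = 2 (the gcd) gives the Bezout coefficients s = -3, t = 4.
Result: 338 · (-3) + 254 · (4) = 2.

gcd(338, 254) = 2; s = -3, t = 4 (check: 338·(-3) + 254·4 = 2).


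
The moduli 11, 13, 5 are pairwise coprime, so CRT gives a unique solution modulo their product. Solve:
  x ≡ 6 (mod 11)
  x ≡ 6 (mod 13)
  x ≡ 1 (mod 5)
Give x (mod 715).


Moduli 11, 13, 5 are pairwise coprime; by CRT there is a unique solution modulo M = 11 · 13 · 5 = 715.
Solve pairwise, accumulating the modulus:
  Start with x ≡ 6 (mod 11).
  Combine with x ≡ 6 (mod 13): since gcd(11, 13) = 1, we get a unique residue mod 143.
    Write x = 6 + 11·t and substitute into x ≡ 6 (mod 13): 11·t ≡ 6 − 6 = 0 (mod 13).
    The inverse of 11 mod 13 is 6 (since 11·6 = 66 = 5·13 + 1), so t ≡ 6·0 = 0 ≡ 0 (mod 13).
    Then x = 6 + 11·0 = 6, valid modulo lcm(11, 13) = 143: x ≡ 6 (mod 143).
  Combine with x ≡ 1 (mod 5): since gcd(143, 5) = 1, we get a unique residue mod 715.
    Write x = 6 + 143·t and substitute into x ≡ 1 (mod 5): 143·t ≡ 1 − 6 = -5 (mod 5).
    Reduce coefficients mod 5: 3·t ≡ 0 (mod 5).
    The inverse of 3 mod 5 is 2 (since 3·2 = 6 = 1·5 + 1), so t ≡ 2·0 = 0 ≡ 0 (mod 5).
    Then x = 6 + 143·0 = 6, valid modulo lcm(143, 5) = 715: x ≡ 6 (mod 715).
Verify: 6 mod 11 = 6 ✓, 6 mod 13 = 6 ✓, 6 mod 5 = 1 ✓.

x ≡ 6 (mod 715).


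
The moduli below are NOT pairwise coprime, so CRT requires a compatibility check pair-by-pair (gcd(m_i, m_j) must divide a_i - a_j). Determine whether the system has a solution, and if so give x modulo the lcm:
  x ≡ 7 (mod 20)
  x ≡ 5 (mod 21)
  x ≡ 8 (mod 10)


Moduli 20, 21, 10 are not pairwise coprime, so CRT works modulo lcm(m_i) when all pairwise compatibility conditions hold.
Pairwise compatibility: gcd(m_i, m_j) must divide a_i - a_j for every pair.
Merge one congruence at a time:
  Start: x ≡ 7 (mod 20).
  Combine with x ≡ 5 (mod 21): gcd(20, 21) = 1; 5 - 7 = -2, which IS divisible by 1, so compatible.
    Write x = 7 + 20·t and substitute into x ≡ 5 (mod 21): 20·t ≡ 5 − 7 = -2 (mod 21).
    Reduce coefficients mod 21: 20·t ≡ 19 (mod 21).
    The inverse of 20 mod 21 is 20 (since 20·20 = 400 = 19·21 + 1), so t ≡ 20·19 = 380 ≡ 2 (mod 21).
    Then x = 7 + 20·2 = 47, valid modulo lcm(20, 21) = 420: x ≡ 47 (mod 420).
  Combine with x ≡ 8 (mod 10): gcd(420, 10) = 10, and 8 - 47 = -39 is NOT divisible by 10.
    ⇒ system is inconsistent (no integer solution).

No solution (the system is inconsistent).


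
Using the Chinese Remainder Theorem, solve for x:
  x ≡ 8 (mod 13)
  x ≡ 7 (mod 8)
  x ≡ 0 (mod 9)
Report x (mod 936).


Moduli 13, 8, 9 are pairwise coprime; by CRT there is a unique solution modulo M = 13 · 8 · 9 = 936.
Solve pairwise, accumulating the modulus:
  Start with x ≡ 8 (mod 13).
  Combine with x ≡ 7 (mod 8): since gcd(13, 8) = 1, we get a unique residue mod 104.
    Write x = 8 + 13·t and substitute into x ≡ 7 (mod 8): 13·t ≡ 7 − 8 = -1 (mod 8).
    Reduce coefficients mod 8: 5·t ≡ 7 (mod 8).
    The inverse of 5 mod 8 is 5 (since 5·5 = 25 = 3·8 + 1), so t ≡ 5·7 = 35 ≡ 3 (mod 8).
    Then x = 8 + 13·3 = 47, valid modulo lcm(13, 8) = 104: x ≡ 47 (mod 104).
  Combine with x ≡ 0 (mod 9): since gcd(104, 9) = 1, we get a unique residue mod 936.
    Write x = 47 + 104·t and substitute into x ≡ 0 (mod 9): 104·t ≡ 0 − 47 = -47 (mod 9).
    Reduce coefficients mod 9: 5·t ≡ 7 (mod 9).
    The inverse of 5 mod 9 is 2 (since 5·2 = 10 = 1·9 + 1), so t ≡ 2·7 = 14 ≡ 5 (mod 9).
    Then x = 47 + 104·5 = 567, valid modulo lcm(104, 9) = 936: x ≡ 567 (mod 936).
Verify: 567 mod 13 = 8 ✓, 567 mod 8 = 7 ✓, 567 mod 9 = 0 ✓.

x ≡ 567 (mod 936).


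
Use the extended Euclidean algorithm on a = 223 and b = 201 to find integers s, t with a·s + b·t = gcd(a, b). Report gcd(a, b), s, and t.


Euclidean algorithm on (223, 201) — divide until remainder is 0:
  223 = 1 · 201 + 22
  201 = 9 · 22 + 3
  22 = 7 · 3 + 1
  3 = 3 · 1 + 0
gcd(223, 201) = 1.
Track Bezout coefficients alongside the remainders: start with r₀ = 223 = a·1 + b·0 (s = 1, t = 0) and r₁ = 201 = a·0 + b·1 (s = 0, t = 1); each new remainder r_{k+1} = r_{k-1} − q_k·r_k inherits s_{k+1} = s_{k-1} − q_k·s_k, t_{k+1} = t_{k-1} − q_k·t_k, so r_k = a·s_k + b·t_k at every step:
  q = 1: r = 22, s = 1 − 1·0 = 1, t = 0 − 1·1 = -1  (check: 223·1 + 201·(-1) = 22)
  q = 9: r = 3, s = 0 − 9·1 = -9, t = 1 − 9·(-1) = 10  (check: 223·(-9) + 201·10 = 3)
  q = 7: r = 1, s = 1 − 7·(-9) = 64, t = -1 − 7·10 = -71  (check: 223·64 + 201·(-71) = 1)
The row with r = 1 (the gcd) gives the Bezout coefficients s = 64, t = -71.
Result: 223 · (64) + 201 · (-71) = 1.

gcd(223, 201) = 1; s = 64, t = -71 (check: 223·64 + 201·(-71) = 1).


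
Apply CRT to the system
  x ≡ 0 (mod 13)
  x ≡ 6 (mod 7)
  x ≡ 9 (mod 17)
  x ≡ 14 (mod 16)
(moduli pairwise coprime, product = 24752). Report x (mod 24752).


Product of moduli M = 13 · 7 · 17 · 16 = 24752.
Merge one congruence at a time:
  Start: x ≡ 0 (mod 13).
  Combine with x ≡ 6 (mod 7); new modulus lcm = 91.
    Write x = 0 + 13·t and substitute into x ≡ 6 (mod 7): 13·t ≡ 6 − 0 = 6 (mod 7).
    Reduce coefficients mod 7: 6·t ≡ 6 (mod 7).
    The inverse of 6 mod 7 is 6 (since 6·6 = 36 = 5·7 + 1), so t ≡ 6·6 = 36 ≡ 1 (mod 7).
    Then x = 0 + 13·1 = 13, valid modulo lcm(13, 7) = 91: x ≡ 13 (mod 91).
  Combine with x ≡ 9 (mod 17); new modulus lcm = 1547.
    Write x = 13 + 91·t and substitute into x ≡ 9 (mod 17): 91·t ≡ 9 − 13 = -4 (mod 17).
    Reduce coefficients mod 17: 6·t ≡ 13 (mod 17).
    The inverse of 6 mod 17 is 3 (since 6·3 = 18 = 1·17 + 1), so t ≡ 3·13 = 39 ≡ 5 (mod 17).
    Then x = 13 + 91·5 = 468, valid modulo lcm(91, 17) = 1547: x ≡ 468 (mod 1547).
  Combine with x ≡ 14 (mod 16); new modulus lcm = 24752.
    Write x = 468 + 1547·t and substitute into x ≡ 14 (mod 16): 1547·t ≡ 14 − 468 = -454 (mod 16).
    Reduce coefficients mod 16: 11·t ≡ 10 (mod 16).
    The inverse of 11 mod 16 is 3 (since 11·3 = 33 = 2·16 + 1), so t ≡ 3·10 = 30 ≡ 14 (mod 16).
    Then x = 468 + 1547·14 = 22126, valid modulo lcm(1547, 16) = 24752: x ≡ 22126 (mod 24752).
Verify against each original: 22126 mod 13 = 0, 22126 mod 7 = 6, 22126 mod 17 = 9, 22126 mod 16 = 14.

x ≡ 22126 (mod 24752).


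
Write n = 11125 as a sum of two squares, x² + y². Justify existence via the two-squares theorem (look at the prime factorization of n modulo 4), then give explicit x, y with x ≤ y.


Step 1: Factor n = 11125 = 5^3 · 89.
Step 2: Check the mod-4 condition on each prime factor: 5 ≡ 1 (mod 4), exponent 3; 89 ≡ 1 (mod 4), exponent 1.
All primes ≡ 3 (mod 4) appear to even exponent (or don't appear), so by the two-squares theorem n IS expressible as a sum of two squares.
Step 3: Build a representation. Group n = k² · m with k = 5 and m = 5 · 89 = 445 (a product of primes ≡ 1 (mod 4)); a representation of m scales to one of n via (k·x)² + (k·y)² = k²(x² + y²). Each prime p ≡ 1 (mod 4) is itself a sum of two squares; find a² by testing p − a² for a perfect square:
  5: 5 − 1² = 4 = 2² ⇒ 5 = 1² + 2².
  89: 89 − 1² = 88, 89 − 2² = 85, 89 − 3² = 80, 89 − 4² = 73, 89 − 5² = 64 = 8² ⇒ 89 = 5² + 8².
  Combine using the Brahmagupta–Fibonacci identity (a² + b²)(c² + d²) = (ac − bd)² + (ad + bc)² = (ac + bd)² + (ad − bc)²:
  5 · 89 = 445: from (1² + 2²)(5² + 8²), take (1·5 − 2·8, 1·8 + 2·5) = (5 − 16, 8 + 10) = (-11, 18); dropping signs (only squares matter) gives (11, 18); check 11² + 18² = 121 + 324 = 445 ✓.
  Scale by k = 5: (5·11, 5·18) = (55, 90).
Step 4: Order so x ≤ y and verify: 55² + 90² = 3025 + 8100 = 11125 = n. ✓

n = 11125 = 55² + 90² (one valid representation with x ≤ y).


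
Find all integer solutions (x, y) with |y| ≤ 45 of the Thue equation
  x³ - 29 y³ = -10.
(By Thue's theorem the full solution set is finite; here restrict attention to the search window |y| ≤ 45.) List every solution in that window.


The equation is x³ - 29y³ = -10. For fixed y, x³ = 29·y³ − 10, so a solution requires the RHS to be a perfect cube.
Strategy: iterate y from -45 to 45, compute RHS = 29·y³ − 10, and check whether it is a (positive or negative) perfect cube.
Check small values of y:
  y = 0: RHS = -10 is not a perfect cube.
  y = 1: RHS = 19 is not a perfect cube.
  y = -1: RHS = -39 is not a perfect cube.
  y = 2: RHS = 222 is not a perfect cube.
  y = -2: RHS = -242 is not a perfect cube.
  y = 3: RHS = 773 is not a perfect cube.
  y = -3: RHS = -793 is not a perfect cube.
Continuing the search up to |y| = 45 finds no solutions either.
No (x, y) in the scanned range satisfies the equation.

No integer solutions with |y| ≤ 45.


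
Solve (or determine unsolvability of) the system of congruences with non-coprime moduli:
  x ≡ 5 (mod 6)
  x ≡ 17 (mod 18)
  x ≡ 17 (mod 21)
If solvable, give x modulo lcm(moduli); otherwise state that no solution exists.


Moduli 6, 18, 21 are not pairwise coprime, so CRT works modulo lcm(m_i) when all pairwise compatibility conditions hold.
Pairwise compatibility: gcd(m_i, m_j) must divide a_i - a_j for every pair.
Merge one congruence at a time:
  Start: x ≡ 5 (mod 6).
  Combine with x ≡ 17 (mod 18): gcd(6, 18) = 6; 17 - 5 = 12, which IS divisible by 6, so compatible.
    Write x = 5 + 6·t and substitute into x ≡ 17 (mod 18): 6·t ≡ 17 − 5 = 12 (mod 18).
    Divide the congruence (and modulus) by g = 6: 1·t ≡ 2 (mod 3).
    So t ≡ 2 (mod 3).
    Then x = 5 + 6·2 = 17, valid modulo lcm(6, 18) = 18: x ≡ 17 (mod 18).
  Combine with x ≡ 17 (mod 21): gcd(18, 21) = 3; 17 - 17 = 0, which IS divisible by 3, so compatible.
    Write x = 17 + 18·t and substitute into x ≡ 17 (mod 21): 18·t ≡ 17 − 17 = 0 (mod 21).
    Divide the congruence (and modulus) by g = 3: 6·t ≡ 0 (mod 7).
    The inverse of 6 mod 7 is 6 (since 6·6 = 36 = 5·7 + 1), so t ≡ 6·0 = 0 ≡ 0 (mod 7).
    Then x = 17 + 18·0 = 17, valid modulo lcm(18, 21) = 126: x ≡ 17 (mod 126).
Verify: 17 mod 6 = 5, 17 mod 18 = 17, 17 mod 21 = 17.

x ≡ 17 (mod 126).


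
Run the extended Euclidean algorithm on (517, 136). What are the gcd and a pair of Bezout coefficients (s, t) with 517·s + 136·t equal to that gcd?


Euclidean algorithm on (517, 136) — divide until remainder is 0:
  517 = 3 · 136 + 109
  136 = 1 · 109 + 27
  109 = 4 · 27 + 1
  27 = 27 · 1 + 0
gcd(517, 136) = 1.
Track Bezout coefficients alongside the remainders: start with r₀ = 517 = a·1 + b·0 (s = 1, t = 0) and r₁ = 136 = a·0 + b·1 (s = 0, t = 1); each new remainder r_{k+1} = r_{k-1} − q_k·r_k inherits s_{k+1} = s_{k-1} − q_k·s_k, t_{k+1} = t_{k-1} − q_k·t_k, so r_k = a·s_k + b·t_k at every step:
  q = 3: r = 109, s = 1 − 3·0 = 1, t = 0 − 3·1 = -3  (check: 517·1 + 136·(-3) = 109)
  q = 1: r = 27, s = 0 − 1·1 = -1, t = 1 − 1·(-3) = 4  (check: 517·(-1) + 136·4 = 27)
  q = 4: r = 1, s = 1 − 4·(-1) = 5, t = -3 − 4·4 = -19  (check: 517·5 + 136·(-19) = 1)
The row with r = 1 (the gcd) gives the Bezout coefficients s = 5, t = -19.
Result: 517 · (5) + 136 · (-19) = 1.

gcd(517, 136) = 1; s = 5, t = -19 (check: 517·5 + 136·(-19) = 1).


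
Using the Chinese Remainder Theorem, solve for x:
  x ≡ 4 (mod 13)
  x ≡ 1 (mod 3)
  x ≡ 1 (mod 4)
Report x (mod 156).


Moduli 13, 3, 4 are pairwise coprime; by CRT there is a unique solution modulo M = 13 · 3 · 4 = 156.
Solve pairwise, accumulating the modulus:
  Start with x ≡ 4 (mod 13).
  Combine with x ≡ 1 (mod 3): since gcd(13, 3) = 1, we get a unique residue mod 39.
    Write x = 4 + 13·t and substitute into x ≡ 1 (mod 3): 13·t ≡ 1 − 4 = -3 (mod 3).
    Reduce coefficients mod 3: 1·t ≡ 0 (mod 3).
    So t ≡ 0 (mod 3).
    Then x = 4 + 13·0 = 4, valid modulo lcm(13, 3) = 39: x ≡ 4 (mod 39).
  Combine with x ≡ 1 (mod 4): since gcd(39, 4) = 1, we get a unique residue mod 156.
    Write x = 4 + 39·t and substitute into x ≡ 1 (mod 4): 39·t ≡ 1 − 4 = -3 (mod 4).
    Reduce coefficients mod 4: 3·t ≡ 1 (mod 4).
    The inverse of 3 mod 4 is 3 (since 3·3 = 9 = 2·4 + 1), so t ≡ 3·1 = 3 ≡ 3 (mod 4).
    Then x = 4 + 39·3 = 121, valid modulo lcm(39, 4) = 156: x ≡ 121 (mod 156).
Verify: 121 mod 13 = 4 ✓, 121 mod 3 = 1 ✓, 121 mod 4 = 1 ✓.

x ≡ 121 (mod 156).


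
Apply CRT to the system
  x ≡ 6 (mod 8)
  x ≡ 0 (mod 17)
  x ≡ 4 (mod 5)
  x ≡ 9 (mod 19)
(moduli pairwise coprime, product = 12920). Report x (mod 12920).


Product of moduli M = 8 · 17 · 5 · 19 = 12920.
Merge one congruence at a time:
  Start: x ≡ 6 (mod 8).
  Combine with x ≡ 0 (mod 17); new modulus lcm = 136.
    Write x = 6 + 8·t and substitute into x ≡ 0 (mod 17): 8·t ≡ 0 − 6 = -6 (mod 17).
    Reduce coefficients mod 17: 8·t ≡ 11 (mod 17).
    The inverse of 8 mod 17 is 15 (since 8·15 = 120 = 7·17 + 1), so t ≡ 15·11 = 165 ≡ 12 (mod 17).
    Then x = 6 + 8·12 = 102, valid modulo lcm(8, 17) = 136: x ≡ 102 (mod 136).
  Combine with x ≡ 4 (mod 5); new modulus lcm = 680.
    Write x = 102 + 136·t and substitute into x ≡ 4 (mod 5): 136·t ≡ 4 − 102 = -98 (mod 5).
    Reduce coefficients mod 5: 1·t ≡ 2 (mod 5).
    So t ≡ 2 (mod 5).
    Then x = 102 + 136·2 = 374, valid modulo lcm(136, 5) = 680: x ≡ 374 (mod 680).
  Combine with x ≡ 9 (mod 19); new modulus lcm = 12920.
    Write x = 374 + 680·t and substitute into x ≡ 9 (mod 19): 680·t ≡ 9 − 374 = -365 (mod 19).
    Reduce coefficients mod 19: 15·t ≡ 15 (mod 19).
    The inverse of 15 mod 19 is 14 (since 15·14 = 210 = 11·19 + 1), so t ≡ 14·15 = 210 ≡ 1 (mod 19).
    Then x = 374 + 680·1 = 1054, valid modulo lcm(680, 19) = 12920: x ≡ 1054 (mod 12920).
Verify against each original: 1054 mod 8 = 6, 1054 mod 17 = 0, 1054 mod 5 = 4, 1054 mod 19 = 9.

x ≡ 1054 (mod 12920).


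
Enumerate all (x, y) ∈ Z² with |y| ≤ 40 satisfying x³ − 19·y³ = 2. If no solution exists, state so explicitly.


The equation is x³ - 19y³ = 2. For fixed y, x³ = 19·y³ + 2, so a solution requires the RHS to be a perfect cube.
Strategy: iterate y from -40 to 40, compute RHS = 19·y³ + 2, and check whether it is a (positive or negative) perfect cube.
Check small values of y:
  y = 0: RHS = 2 is not a perfect cube.
  y = 1: RHS = 21 is not a perfect cube.
  y = -1: RHS = -17 is not a perfect cube.
  y = 2: RHS = 154 is not a perfect cube.
  y = -2: RHS = -150 is not a perfect cube.
  y = 3: RHS = 515 is not a perfect cube.
  y = -3: RHS = -511 is not a perfect cube.
Continuing the search up to |y| = 40 finds no solutions either.
No (x, y) in the scanned range satisfies the equation.

No integer solutions with |y| ≤ 40.


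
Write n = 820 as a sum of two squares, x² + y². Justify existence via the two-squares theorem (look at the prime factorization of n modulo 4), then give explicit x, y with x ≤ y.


Step 1: Factor n = 820 = 2^2 · 5 · 41.
Step 2: Check the mod-4 condition on each prime factor: 2 = 2 (special); 5 ≡ 1 (mod 4), exponent 1; 41 ≡ 1 (mod 4), exponent 1.
All primes ≡ 3 (mod 4) appear to even exponent (or don't appear), so by the two-squares theorem n IS expressible as a sum of two squares.
Step 3: Build a representation. Group n = k² · m with k = 2 and m = 5 · 41 = 205 (a product of primes ≡ 1 (mod 4)); a representation of m scales to one of n via (k·x)² + (k·y)² = k²(x² + y²). Each prime p ≡ 1 (mod 4) is itself a sum of two squares; find a² by testing p − a² for a perfect square:
  5: 5 − 1² = 4 = 2² ⇒ 5 = 1² + 2².
  41: 41 − 1² = 40, 41 − 2² = 37, 41 − 3² = 32, 41 − 4² = 25 = 5² ⇒ 41 = 4² + 5².
  Combine using the Brahmagupta–Fibonacci identity (a² + b²)(c² + d²) = (ac − bd)² + (ad + bc)² = (ac + bd)² + (ad − bc)²:
  5 · 41 = 205: from (1² + 2²)(4² + 5²), take (1·4 − 2·5, 1·5 + 2·4) = (4 − 10, 5 + 8) = (-6, 13); dropping signs (only squares matter) gives (6, 13); check 6² + 13² = 36 + 169 = 205 ✓.
  Scale by k = 2: (2·6, 2·13) = (12, 26).
Step 4: Order so x ≤ y and verify: 12² + 26² = 144 + 676 = 820 = n. ✓

n = 820 = 12² + 26² (one valid representation with x ≤ y).


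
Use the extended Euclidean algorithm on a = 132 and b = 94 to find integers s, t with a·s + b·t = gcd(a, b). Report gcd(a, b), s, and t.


Euclidean algorithm on (132, 94) — divide until remainder is 0:
  132 = 1 · 94 + 38
  94 = 2 · 38 + 18
  38 = 2 · 18 + 2
  18 = 9 · 2 + 0
gcd(132, 94) = 2.
Track Bezout coefficients alongside the remainders: start with r₀ = 132 = a·1 + b·0 (s = 1, t = 0) and r₁ = 94 = a·0 + b·1 (s = 0, t = 1); each new remainder r_{k+1} = r_{k-1} − q_k·r_k inherits s_{k+1} = s_{k-1} − q_k·s_k, t_{k+1} = t_{k-1} − q_k·t_k, so r_k = a·s_k + b·t_k at every step:
  q = 1: r = 38, s = 1 − 1·0 = 1, t = 0 − 1·1 = -1  (check: 132·1 + 94·(-1) = 38)
  q = 2: r = 18, s = 0 − 2·1 = -2, t = 1 − 2·(-1) = 3  (check: 132·(-2) + 94·3 = 18)
  q = 2: r = 2, s = 1 − 2·(-2) = 5, t = -1 − 2·3 = -7  (check: 132·5 + 94·(-7) = 2)
The row with r = 2 (the gcd) gives the Bezout coefficients s = 5, t = -7.
Result: 132 · (5) + 94 · (-7) = 2.

gcd(132, 94) = 2; s = 5, t = -7 (check: 132·5 + 94·(-7) = 2).


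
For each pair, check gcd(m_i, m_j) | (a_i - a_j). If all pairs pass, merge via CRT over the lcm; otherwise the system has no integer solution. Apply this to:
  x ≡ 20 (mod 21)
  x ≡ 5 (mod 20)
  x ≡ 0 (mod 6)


Moduli 21, 20, 6 are not pairwise coprime, so CRT works modulo lcm(m_i) when all pairwise compatibility conditions hold.
Pairwise compatibility: gcd(m_i, m_j) must divide a_i - a_j for every pair.
Merge one congruence at a time:
  Start: x ≡ 20 (mod 21).
  Combine with x ≡ 5 (mod 20): gcd(21, 20) = 1; 5 - 20 = -15, which IS divisible by 1, so compatible.
    Write x = 20 + 21·t and substitute into x ≡ 5 (mod 20): 21·t ≡ 5 − 20 = -15 (mod 20).
    Reduce coefficients mod 20: 1·t ≡ 5 (mod 20).
    So t ≡ 5 (mod 20).
    Then x = 20 + 21·5 = 125, valid modulo lcm(21, 20) = 420: x ≡ 125 (mod 420).
  Combine with x ≡ 0 (mod 6): gcd(420, 6) = 6, and 0 - 125 = -125 is NOT divisible by 6.
    ⇒ system is inconsistent (no integer solution).

No solution (the system is inconsistent).


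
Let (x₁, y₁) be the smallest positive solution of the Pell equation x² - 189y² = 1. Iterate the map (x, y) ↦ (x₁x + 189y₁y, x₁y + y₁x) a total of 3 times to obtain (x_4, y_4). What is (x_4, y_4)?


Step 1: Find the fundamental solution (x₁, y₁) of x² - 189y² = 1.
  Expand √189 as a continued fraction. a₀ = ⌊√189⌋ = 13; iterate m_{k+1} = d_k·a_k − m_k, d_{k+1} = (189 − m_{k+1}²)/d_k, a_{k+1} = ⌊(a₀ + m_{k+1})/d_{k+1}⌋ (starting m₀ = 0, d₀ = 1), with convergents p_k = a_k·p_{k-1} + p_{k-2}, q_k = a_k·q_{k-1} + q_{k-2} (p₋₁ = 1, q₋₁ = 0):
  k = 0: a₀ = 13; p₀/q₀ = 13/1; p₀² − 189·q₀² = 169 − 189 = -20.
  k = 1: m = 13, d = 20, a = ⌊(13 + 13)/20⌋ = 1; p/q = (1·13 + 1)/(1·1 + 0) = 14/1; p² − 189·q² = 196 − 189 = 7.
  k = 2: m = 7, d = 7, a = ⌊(13 + 7)/7⌋ = 2; p/q = (2·14 + 13)/(2·1 + 1) = 41/3; p² − 189·q² = 1681 − 1701 = -20.
  k = 3: m = 7, d = 20, a = ⌊(13 + 7)/20⌋ = 1; p/q = (1·41 + 14)/(1·3 + 1) = 55/4; p² − 189·q² = 3025 − 3024 = 1.
  The first convergent with p² − 189·q² = 1 gives the fundamental solution (x₁, y₁) = (55, 4).
Step 2: Apply the recurrence (x_{n+1}, y_{n+1}) = (x₁x_n + 189y₁y_n, x₁y_n + y₁x_n) repeatedly.
  From (x_1, y_1) = (55, 4): x_2 = 55·55 + 189·4·4 = 6049; y_2 = 55·4 + 4·55 = 440.
  From (x_2, y_2) = (6049, 440): x_3 = 55·6049 + 189·4·440 = 665335; y_3 = 55·440 + 4·6049 = 48396.
  From (x_3, y_3) = (665335, 48396): x_4 = 55·665335 + 189·4·48396 = 73180801; y_4 = 55·48396 + 4·665335 = 5323120.
Step 3: Verify x_4² - 189·y_4² = 5355429635001601 - 5355429635001600 = 1 (should be 1). ✓

(x_1, y_1) = (55, 4); (x_4, y_4) = (73180801, 5323120).
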